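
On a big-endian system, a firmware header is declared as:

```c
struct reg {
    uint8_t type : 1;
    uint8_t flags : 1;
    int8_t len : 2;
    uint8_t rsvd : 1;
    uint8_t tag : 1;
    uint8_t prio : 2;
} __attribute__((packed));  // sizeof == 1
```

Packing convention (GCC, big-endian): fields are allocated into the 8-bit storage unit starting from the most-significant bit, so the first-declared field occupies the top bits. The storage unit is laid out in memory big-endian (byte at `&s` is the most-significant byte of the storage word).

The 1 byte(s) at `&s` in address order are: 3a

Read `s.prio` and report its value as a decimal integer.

2

[0]=0x3a (big-endian) → word 0x3a
type:1 @ bit 7 → (0x3a>>7)&0x1 = 0x0
flags:1 @ bit 6 → (0x3a>>6)&0x1 = 0x0
len:2 @ bit 4 → (0x3a>>4)&0x3 = 0x3
rsvd:1 @ bit 3 → (0x3a>>3)&0x1 = 0x1
tag:1 @ bit 2 → (0x3a>>2)&0x1 = 0x0
prio:2 @ bit 0 → (0x3a>>0)&0x3 = 0x2  ←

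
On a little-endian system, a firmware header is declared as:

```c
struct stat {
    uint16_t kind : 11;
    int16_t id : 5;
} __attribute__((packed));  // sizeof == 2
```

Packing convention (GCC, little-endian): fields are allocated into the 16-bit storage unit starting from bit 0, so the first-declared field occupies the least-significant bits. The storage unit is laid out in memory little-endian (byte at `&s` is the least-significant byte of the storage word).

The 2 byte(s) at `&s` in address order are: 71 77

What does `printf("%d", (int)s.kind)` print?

[0]=0x71 [1]=0x77 (little-endian) → word 0x7771
kind:11 @ bit 0 → (0x7771>>0)&0x7ff = 0x771  ←
id:5 @ bit 11 → (0x7771>>11)&0x1f = 0xe

1905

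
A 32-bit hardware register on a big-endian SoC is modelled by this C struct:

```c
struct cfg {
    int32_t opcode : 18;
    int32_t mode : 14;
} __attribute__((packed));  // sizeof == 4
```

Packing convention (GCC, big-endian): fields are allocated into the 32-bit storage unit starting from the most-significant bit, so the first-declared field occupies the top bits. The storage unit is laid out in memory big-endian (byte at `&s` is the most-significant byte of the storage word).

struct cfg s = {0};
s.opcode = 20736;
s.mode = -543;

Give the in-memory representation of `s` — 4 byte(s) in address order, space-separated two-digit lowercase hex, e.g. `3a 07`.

14 40 3d e1

opcode:18 = 20736 → 0x5100 << 14 → word 0x14400000
mode:14 = -543 → 0x3de1 << 0 → word 0x14403de1
word = 0x14403de1 → big-endian bytes:
  [0]=0x14  [1]=0x40  [2]=0x3d  [3]=0xe1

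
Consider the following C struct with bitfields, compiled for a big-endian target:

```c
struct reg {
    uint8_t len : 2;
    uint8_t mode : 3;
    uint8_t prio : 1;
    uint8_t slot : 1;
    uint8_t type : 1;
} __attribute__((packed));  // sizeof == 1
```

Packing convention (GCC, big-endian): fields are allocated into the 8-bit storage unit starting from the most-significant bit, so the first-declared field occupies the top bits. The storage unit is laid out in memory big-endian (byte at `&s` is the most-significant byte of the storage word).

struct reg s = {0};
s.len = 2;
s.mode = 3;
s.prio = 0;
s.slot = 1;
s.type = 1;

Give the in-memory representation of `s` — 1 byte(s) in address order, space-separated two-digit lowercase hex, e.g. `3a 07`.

len (2b) val=2 bits=0x2 at bit 6: 0x80
mode (3b) val=3 bits=0x3 at bit 3: 0x98
prio (1b) val=0 bits=0x0 at bit 2: 0x98
slot (1b) val=1 bits=0x1 at bit 1: 0x9a
type (1b) val=1 bits=0x1 at bit 0: 0x9b
word = 0x9b → big-endian bytes:
  [0]=0x9b

9b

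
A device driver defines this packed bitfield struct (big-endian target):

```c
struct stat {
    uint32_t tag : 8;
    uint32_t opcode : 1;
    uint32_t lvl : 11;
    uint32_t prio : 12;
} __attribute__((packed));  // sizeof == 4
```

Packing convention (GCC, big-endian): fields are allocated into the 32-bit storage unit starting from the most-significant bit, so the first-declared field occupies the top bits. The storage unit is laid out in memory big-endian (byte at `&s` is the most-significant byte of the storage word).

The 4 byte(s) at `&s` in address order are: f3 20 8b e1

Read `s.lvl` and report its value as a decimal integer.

520

[0]=0xf3 [1]=0x20 [2]=0x8b [3]=0xe1 (big-endian) → word 0xf3208be1
tag:8 @ bit 24 → (0xf3208be1>>24)&0xff = 0xf3
opcode:1 @ bit 23 → (0xf3208be1>>23)&0x1 = 0x0
lvl:11 @ bit 12 → (0xf3208be1>>12)&0x7ff = 0x208  ←
prio:12 @ bit 0 → (0xf3208be1>>0)&0xfff = 0xbe1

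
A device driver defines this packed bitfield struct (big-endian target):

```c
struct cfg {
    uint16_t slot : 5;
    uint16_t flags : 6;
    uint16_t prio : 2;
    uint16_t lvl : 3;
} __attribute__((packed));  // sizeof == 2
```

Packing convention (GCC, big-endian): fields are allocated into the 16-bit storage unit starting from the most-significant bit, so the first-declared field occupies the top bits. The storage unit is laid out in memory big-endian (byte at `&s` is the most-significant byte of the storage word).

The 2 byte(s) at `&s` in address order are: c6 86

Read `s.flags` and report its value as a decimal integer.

[0]=0xc6 [1]=0x86 (big-endian) → word 0xc686
slot:5 @ bit 11 → (0xc686>>11)&0x1f = 0x18
flags:6 @ bit 5 → (0xc686>>5)&0x3f = 0x34  ←
prio:2 @ bit 3 → (0xc686>>3)&0x3 = 0x0
lvl:3 @ bit 0 → (0xc686>>0)&0x7 = 0x6

52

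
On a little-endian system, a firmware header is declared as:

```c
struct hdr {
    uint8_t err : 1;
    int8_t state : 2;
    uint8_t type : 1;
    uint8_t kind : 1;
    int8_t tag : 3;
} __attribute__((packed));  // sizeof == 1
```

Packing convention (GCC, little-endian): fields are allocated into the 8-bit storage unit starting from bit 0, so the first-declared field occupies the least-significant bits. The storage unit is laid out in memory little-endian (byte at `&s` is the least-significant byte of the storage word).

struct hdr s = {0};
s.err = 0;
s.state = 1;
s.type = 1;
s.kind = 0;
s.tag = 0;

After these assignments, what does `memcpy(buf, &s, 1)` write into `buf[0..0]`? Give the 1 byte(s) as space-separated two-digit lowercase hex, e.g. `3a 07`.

[0+:1] err=0 & 0x1 = 0x0; word=0x00
[1+:2] state=1 & 0x3 = 0x1; word=0x02
[3+:1] type=1 & 0x1 = 0x1; word=0x0a
[4+:1] kind=0 & 0x1 = 0x0; word=0x0a
[5+:3] tag=0 & 0x7 = 0x0; word=0x0a
word = 0x0a → little-endian bytes:
  [0]=0x0a

0a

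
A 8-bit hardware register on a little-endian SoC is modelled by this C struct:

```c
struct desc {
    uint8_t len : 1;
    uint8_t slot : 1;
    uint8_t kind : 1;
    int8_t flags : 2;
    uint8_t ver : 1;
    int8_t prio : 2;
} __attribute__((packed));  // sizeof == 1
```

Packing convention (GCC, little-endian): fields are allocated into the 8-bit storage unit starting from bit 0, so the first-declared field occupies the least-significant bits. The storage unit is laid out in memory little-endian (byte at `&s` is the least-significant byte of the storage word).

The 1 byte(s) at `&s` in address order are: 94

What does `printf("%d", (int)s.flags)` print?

[0]=0x94 (little-endian) → word 0x94
len [0+:1] = (word>>0) & 0x1 = 0
slot [1+:1] = (word>>1) & 0x1 = 0
kind [2+:1] = (word>>2) & 0x1 = 1
flags [3+:2] = (word>>3) & 0x3 = 2  ←
ver [5+:1] = (word>>5) & 0x1 = 0
prio [6+:2] = (word>>6) & 0x3 = 2
flags signed 2b, MSB=1: 2 - 4 = -2

-2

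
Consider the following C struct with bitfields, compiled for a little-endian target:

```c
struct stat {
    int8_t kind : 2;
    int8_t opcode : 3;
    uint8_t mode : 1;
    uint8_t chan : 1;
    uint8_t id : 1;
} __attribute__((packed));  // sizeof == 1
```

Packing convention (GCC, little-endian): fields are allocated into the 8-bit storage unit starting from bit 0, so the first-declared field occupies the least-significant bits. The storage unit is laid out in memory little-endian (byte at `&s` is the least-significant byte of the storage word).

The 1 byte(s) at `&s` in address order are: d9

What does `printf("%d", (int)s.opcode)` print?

[0]=0xd9 (little-endian) → word 0xd9
kind:2 @ bit 0 → (0xd9>>0)&0x3 = 0x1
opcode:3 @ bit 2 → (0xd9>>2)&0x7 = 0x6  ←
mode:1 @ bit 5 → (0xd9>>5)&0x1 = 0x0
chan:1 @ bit 6 → (0xd9>>6)&0x1 = 0x1
id:1 @ bit 7 → (0xd9>>7)&0x1 = 0x1
opcode signed 3b, MSB=1: 6 - 8 = -2

-2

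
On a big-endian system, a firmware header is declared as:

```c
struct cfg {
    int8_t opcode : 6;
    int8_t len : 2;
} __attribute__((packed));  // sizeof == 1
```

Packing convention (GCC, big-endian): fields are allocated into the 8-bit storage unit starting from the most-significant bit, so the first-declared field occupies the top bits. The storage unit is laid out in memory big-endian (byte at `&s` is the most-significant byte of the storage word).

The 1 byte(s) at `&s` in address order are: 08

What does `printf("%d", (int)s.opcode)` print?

[0]=0x08 (big-endian) → word 0x08
opcode:6 @ bit 2 → (0x08>>2)&0x3f = 0x2  ←
len:2 @ bit 0 → (0x08>>0)&0x3 = 0x0
opcode signed 6b, MSB=0: value = 2

2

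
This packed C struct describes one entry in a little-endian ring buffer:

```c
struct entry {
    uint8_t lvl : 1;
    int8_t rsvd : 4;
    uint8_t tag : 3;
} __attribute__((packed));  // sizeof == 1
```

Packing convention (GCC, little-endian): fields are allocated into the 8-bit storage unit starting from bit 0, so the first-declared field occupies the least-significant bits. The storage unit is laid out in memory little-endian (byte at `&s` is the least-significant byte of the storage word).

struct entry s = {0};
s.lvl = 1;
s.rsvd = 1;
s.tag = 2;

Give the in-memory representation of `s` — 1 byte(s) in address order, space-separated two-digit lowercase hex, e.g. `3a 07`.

[0+:1] lvl=1 & 0x1 = 0x1; word=0x01
[1+:4] rsvd=1 & 0xf = 0x1; word=0x03
[5+:3] tag=2 & 0x7 = 0x2; word=0x43
word = 0x43 → little-endian bytes:
  [0]=0x43

43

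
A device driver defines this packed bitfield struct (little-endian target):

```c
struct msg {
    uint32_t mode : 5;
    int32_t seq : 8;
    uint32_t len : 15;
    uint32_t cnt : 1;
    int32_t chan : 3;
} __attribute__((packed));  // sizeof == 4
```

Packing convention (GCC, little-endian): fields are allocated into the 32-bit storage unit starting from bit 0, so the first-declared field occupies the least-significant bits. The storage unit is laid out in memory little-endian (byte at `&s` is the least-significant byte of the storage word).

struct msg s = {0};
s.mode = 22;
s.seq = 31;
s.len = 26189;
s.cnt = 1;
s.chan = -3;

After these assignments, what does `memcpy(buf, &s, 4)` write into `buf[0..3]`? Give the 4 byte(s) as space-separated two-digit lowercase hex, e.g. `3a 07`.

f6 a3 c9 bc

mode (5b) val=22 bits=0x16 at bit 0: 0x00000016
seq (8b) val=31 bits=0x1f at bit 5: 0x000003f6
len (15b) val=26189 bits=0x664d at bit 13: 0x0cc9a3f6
cnt (1b) val=1 bits=0x1 at bit 28: 0x1cc9a3f6
chan (3b) val=-3 bits=0x5 at bit 29: 0xbcc9a3f6
word = 0xbcc9a3f6 → little-endian bytes:
  [0]=0xf6  [1]=0xa3  [2]=0xc9  [3]=0xbc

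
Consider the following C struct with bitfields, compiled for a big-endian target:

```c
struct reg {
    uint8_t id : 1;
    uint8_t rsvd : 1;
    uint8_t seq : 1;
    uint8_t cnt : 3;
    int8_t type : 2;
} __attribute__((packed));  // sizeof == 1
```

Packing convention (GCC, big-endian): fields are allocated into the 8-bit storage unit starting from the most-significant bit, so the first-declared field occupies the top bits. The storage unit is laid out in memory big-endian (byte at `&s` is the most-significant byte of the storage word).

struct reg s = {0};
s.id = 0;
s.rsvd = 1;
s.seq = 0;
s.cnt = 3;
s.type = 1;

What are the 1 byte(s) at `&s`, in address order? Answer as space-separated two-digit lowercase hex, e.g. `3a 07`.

4d

id (1b) val=0 bits=0x0 at bit 7: 0x00
rsvd (1b) val=1 bits=0x1 at bit 6: 0x40
seq (1b) val=0 bits=0x0 at bit 5: 0x40
cnt (3b) val=3 bits=0x3 at bit 2: 0x4c
type (2b) val=1 bits=0x1 at bit 0: 0x4d
word = 0x4d → big-endian bytes:
  [0]=0x4d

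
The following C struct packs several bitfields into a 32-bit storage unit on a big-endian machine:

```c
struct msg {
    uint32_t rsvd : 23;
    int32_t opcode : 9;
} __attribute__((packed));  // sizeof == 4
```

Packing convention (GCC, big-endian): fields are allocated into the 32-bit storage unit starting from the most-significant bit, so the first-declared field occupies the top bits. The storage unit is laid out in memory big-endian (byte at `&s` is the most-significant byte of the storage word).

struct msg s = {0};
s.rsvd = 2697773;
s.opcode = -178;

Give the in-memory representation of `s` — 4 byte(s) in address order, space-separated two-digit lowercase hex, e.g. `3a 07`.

52 54 5b 4e

rsvd:23 = 2697773 → 0x292a2d << 9 → word 0x52545a00
opcode:9 = -178 → 0x14e << 0 → word 0x52545b4e
word = 0x52545b4e → big-endian bytes:
  [0]=0x52  [1]=0x54  [2]=0x5b  [3]=0x4e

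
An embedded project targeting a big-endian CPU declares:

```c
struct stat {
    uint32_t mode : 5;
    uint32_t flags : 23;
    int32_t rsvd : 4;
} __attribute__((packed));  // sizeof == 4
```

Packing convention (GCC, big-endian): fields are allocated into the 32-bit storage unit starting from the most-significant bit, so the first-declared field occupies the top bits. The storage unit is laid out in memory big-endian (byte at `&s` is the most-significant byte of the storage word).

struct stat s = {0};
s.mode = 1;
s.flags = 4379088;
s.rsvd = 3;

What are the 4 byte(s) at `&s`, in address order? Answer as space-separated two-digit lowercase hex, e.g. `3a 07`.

0c 2d 1d 03

mode:5 = 1 → 0x1 << 27 → word 0x08000000
flags:23 = 4379088 → 0x42d1d0 << 4 → word 0x0c2d1d00
rsvd:4 = 3 → 0x3 << 0 → word 0x0c2d1d03
word = 0x0c2d1d03 → big-endian bytes:
  [0]=0x0c  [1]=0x2d  [2]=0x1d  [3]=0x03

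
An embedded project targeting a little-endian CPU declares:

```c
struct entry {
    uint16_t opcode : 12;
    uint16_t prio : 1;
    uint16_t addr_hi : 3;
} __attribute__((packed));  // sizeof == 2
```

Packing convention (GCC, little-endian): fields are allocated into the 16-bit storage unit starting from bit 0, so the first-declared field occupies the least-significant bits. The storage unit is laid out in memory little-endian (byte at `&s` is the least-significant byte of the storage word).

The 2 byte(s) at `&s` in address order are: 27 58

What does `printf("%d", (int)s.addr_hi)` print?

[0]=0x27 [1]=0x58 (little-endian) → word 0x5827
opcode [0+:12] = (word>>0) & 0xfff = 2087
prio [12+:1] = (word>>12) & 0x1 = 1
addr_hi [13+:3] = (word>>13) & 0x7 = 2  ←

2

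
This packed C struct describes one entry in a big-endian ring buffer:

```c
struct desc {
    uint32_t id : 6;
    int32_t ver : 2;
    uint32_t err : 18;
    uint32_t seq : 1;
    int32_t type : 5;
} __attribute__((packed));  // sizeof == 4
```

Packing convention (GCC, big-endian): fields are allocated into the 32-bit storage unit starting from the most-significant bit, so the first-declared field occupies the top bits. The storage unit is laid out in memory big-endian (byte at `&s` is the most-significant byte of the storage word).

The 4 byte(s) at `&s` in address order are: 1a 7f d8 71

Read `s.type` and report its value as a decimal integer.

[0]=0x1a [1]=0x7f [2]=0xd8 [3]=0x71 (big-endian) → word 0x1a7fd871
id [26+:6] = (word>>26) & 0x3f = 6
ver [24+:2] = (word>>24) & 0x3 = 2
err [6+:18] = (word>>6) & 0x3ffff = 130913
seq [5+:1] = (word>>5) & 0x1 = 1
type [0+:5] = (word>>0) & 0x1f = 17  ←
type signed 5b, MSB=1: 17 - 32 = -15

-15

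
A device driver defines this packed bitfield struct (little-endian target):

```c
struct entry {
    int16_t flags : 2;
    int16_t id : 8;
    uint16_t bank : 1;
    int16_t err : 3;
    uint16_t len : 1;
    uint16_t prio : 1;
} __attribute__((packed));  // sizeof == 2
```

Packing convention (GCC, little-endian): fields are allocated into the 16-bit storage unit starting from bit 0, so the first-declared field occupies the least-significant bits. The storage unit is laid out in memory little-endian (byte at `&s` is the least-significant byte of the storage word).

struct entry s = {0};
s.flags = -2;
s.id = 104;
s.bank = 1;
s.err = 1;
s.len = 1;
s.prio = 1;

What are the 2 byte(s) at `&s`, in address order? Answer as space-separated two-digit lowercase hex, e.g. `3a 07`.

flags:2 = -2 → 0x2 << 0 → word 0x0002
id:8 = 104 → 0x68 << 2 → word 0x01a2
bank:1 = 1 → 0x1 << 10 → word 0x05a2
err:3 = 1 → 0x1 << 11 → word 0x0da2
len:1 = 1 → 0x1 << 14 → word 0x4da2
prio:1 = 1 → 0x1 << 15 → word 0xcda2
word = 0xcda2 → little-endian bytes:
  [0]=0xa2  [1]=0xcd

a2 cd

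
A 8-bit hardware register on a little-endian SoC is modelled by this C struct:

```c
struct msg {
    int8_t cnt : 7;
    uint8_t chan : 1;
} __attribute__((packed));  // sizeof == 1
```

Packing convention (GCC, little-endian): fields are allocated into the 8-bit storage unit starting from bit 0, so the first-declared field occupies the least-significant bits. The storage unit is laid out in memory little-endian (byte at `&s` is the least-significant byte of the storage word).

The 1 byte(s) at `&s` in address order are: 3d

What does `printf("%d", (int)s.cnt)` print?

61

[0]=0x3d (little-endian) → word 0x3d
cnt [0+:7] = (word>>0) & 0x7f = 61  ←
chan [7+:1] = (word>>7) & 0x1 = 0
cnt signed 7b, MSB=0: value = 61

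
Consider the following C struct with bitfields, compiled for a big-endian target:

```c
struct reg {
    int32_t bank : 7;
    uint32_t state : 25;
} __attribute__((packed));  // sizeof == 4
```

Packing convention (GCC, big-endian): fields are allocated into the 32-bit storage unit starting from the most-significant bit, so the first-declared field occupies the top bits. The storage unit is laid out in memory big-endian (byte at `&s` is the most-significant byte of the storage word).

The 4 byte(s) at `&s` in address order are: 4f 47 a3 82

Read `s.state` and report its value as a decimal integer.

21472130

[0]=0x4f [1]=0x47 [2]=0xa3 [3]=0x82 (big-endian) → word 0x4f47a382
bank:7 @ bit 25 → (0x4f47a382>>25)&0x7f = 0x27
state:25 @ bit 0 → (0x4f47a382>>0)&0x1ffffff = 0x147a382  ←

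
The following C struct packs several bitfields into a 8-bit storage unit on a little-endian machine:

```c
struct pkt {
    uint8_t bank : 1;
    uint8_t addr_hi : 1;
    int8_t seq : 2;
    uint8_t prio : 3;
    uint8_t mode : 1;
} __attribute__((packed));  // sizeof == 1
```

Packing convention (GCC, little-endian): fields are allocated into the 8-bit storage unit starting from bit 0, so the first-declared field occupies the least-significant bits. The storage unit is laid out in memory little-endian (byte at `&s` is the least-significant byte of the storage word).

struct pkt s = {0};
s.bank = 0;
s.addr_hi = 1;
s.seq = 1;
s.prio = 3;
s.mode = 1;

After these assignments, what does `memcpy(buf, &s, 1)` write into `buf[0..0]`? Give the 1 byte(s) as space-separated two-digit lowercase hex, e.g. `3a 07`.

b6

[0+:1] bank=0 & 0x1 = 0x0; word=0x00
[1+:1] addr_hi=1 & 0x1 = 0x1; word=0x02
[2+:2] seq=1 & 0x3 = 0x1; word=0x06
[4+:3] prio=3 & 0x7 = 0x3; word=0x36
[7+:1] mode=1 & 0x1 = 0x1; word=0xb6
word = 0xb6 → little-endian bytes:
  [0]=0xb6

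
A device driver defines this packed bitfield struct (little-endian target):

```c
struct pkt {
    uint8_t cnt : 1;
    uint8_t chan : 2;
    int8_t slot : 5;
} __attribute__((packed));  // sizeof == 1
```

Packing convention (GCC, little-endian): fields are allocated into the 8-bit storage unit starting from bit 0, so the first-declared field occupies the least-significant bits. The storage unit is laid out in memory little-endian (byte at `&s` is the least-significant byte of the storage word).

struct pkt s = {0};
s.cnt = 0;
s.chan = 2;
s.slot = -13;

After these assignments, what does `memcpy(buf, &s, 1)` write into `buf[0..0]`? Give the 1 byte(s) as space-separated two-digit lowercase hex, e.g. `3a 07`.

[0+:1] cnt=0 & 0x1 = 0x0; word=0x00
[1+:2] chan=2 & 0x3 = 0x2; word=0x04
[3+:5] slot=-13 & 0x1f = 0x13; word=0x9c
word = 0x9c → little-endian bytes:
  [0]=0x9c

9c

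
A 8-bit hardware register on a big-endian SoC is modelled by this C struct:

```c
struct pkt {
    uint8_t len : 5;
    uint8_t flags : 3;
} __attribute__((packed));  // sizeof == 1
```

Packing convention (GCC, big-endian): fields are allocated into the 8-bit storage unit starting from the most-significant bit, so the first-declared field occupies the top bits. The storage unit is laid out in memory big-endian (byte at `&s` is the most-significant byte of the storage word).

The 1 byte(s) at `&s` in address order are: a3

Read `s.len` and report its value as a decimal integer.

[0]=0xa3 (big-endian) → word 0xa3
len [3+:5] = (word>>3) & 0x1f = 20  ←
flags [0+:3] = (word>>0) & 0x7 = 3

20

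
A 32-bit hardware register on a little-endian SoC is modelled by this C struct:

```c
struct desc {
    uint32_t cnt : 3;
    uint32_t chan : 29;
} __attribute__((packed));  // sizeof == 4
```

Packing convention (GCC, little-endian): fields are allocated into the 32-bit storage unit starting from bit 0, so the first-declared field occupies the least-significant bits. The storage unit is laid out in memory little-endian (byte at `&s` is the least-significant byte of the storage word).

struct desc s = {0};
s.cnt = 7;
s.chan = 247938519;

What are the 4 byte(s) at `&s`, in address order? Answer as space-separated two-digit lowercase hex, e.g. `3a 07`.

bf ee 39 76

cnt:3 = 7 → 0x7 << 0 → word 0x00000007
chan:29 = 247938519 → 0xec73dd7 << 3 → word 0x7639eebf
word = 0x7639eebf → little-endian bytes:
  [0]=0xbf  [1]=0xee  [2]=0x39  [3]=0x76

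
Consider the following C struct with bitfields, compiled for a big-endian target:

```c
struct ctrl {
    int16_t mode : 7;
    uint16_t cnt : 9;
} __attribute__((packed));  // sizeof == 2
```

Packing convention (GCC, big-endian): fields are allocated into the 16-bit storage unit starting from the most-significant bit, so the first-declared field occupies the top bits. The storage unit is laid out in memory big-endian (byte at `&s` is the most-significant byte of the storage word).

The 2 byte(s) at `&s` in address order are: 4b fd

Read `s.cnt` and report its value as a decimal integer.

509

[0]=0x4b [1]=0xfd (big-endian) → word 0x4bfd
mode [9+:7] = (word>>9) & 0x7f = 37
cnt [0+:9] = (word>>0) & 0x1ff = 509  ←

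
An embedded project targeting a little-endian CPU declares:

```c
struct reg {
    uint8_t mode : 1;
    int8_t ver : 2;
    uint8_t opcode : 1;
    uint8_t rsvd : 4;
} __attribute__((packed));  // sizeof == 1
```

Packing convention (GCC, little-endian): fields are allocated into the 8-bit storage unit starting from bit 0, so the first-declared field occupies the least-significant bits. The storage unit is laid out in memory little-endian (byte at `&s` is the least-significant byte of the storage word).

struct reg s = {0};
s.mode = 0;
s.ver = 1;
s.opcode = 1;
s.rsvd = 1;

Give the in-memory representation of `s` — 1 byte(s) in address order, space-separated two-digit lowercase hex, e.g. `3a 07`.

1a

mode (1b) val=0 bits=0x0 at bit 0: 0x00
ver (2b) val=1 bits=0x1 at bit 1: 0x02
opcode (1b) val=1 bits=0x1 at bit 3: 0x0a
rsvd (4b) val=1 bits=0x1 at bit 4: 0x1a
word = 0x1a → little-endian bytes:
  [0]=0x1a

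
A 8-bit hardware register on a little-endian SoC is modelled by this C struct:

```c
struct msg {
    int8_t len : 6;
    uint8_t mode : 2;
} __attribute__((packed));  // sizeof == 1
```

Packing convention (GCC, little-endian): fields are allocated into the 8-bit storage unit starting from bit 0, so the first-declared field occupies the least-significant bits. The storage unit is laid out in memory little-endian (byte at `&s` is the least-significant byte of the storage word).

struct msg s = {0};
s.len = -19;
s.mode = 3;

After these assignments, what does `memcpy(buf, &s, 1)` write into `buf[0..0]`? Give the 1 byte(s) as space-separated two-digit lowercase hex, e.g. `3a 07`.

ed

len (6b) val=-19 bits=0x2d at bit 0: 0x2d
mode (2b) val=3 bits=0x3 at bit 6: 0xed
word = 0xed → little-endian bytes:
  [0]=0xed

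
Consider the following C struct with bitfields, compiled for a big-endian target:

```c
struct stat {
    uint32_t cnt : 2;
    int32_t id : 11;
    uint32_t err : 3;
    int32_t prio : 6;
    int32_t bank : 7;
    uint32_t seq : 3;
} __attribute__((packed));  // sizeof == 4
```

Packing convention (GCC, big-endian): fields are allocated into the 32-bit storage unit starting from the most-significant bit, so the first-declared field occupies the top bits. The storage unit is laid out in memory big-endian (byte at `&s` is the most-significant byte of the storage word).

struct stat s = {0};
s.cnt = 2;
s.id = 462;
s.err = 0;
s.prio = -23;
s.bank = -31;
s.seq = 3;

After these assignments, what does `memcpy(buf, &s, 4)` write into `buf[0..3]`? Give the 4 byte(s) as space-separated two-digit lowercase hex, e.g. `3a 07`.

8e 70 a7 0b

cnt:2 = 2 → 0x2 << 30 → word 0x80000000
id:11 = 462 → 0x1ce << 19 → word 0x8e700000
err:3 = 0 → 0x0 << 16 → word 0x8e700000
prio:6 = -23 → 0x29 << 10 → word 0x8e70a400
bank:7 = -31 → 0x61 << 3 → word 0x8e70a708
seq:3 = 3 → 0x3 << 0 → word 0x8e70a70b
word = 0x8e70a70b → big-endian bytes:
  [0]=0x8e  [1]=0x70  [2]=0xa7  [3]=0x0b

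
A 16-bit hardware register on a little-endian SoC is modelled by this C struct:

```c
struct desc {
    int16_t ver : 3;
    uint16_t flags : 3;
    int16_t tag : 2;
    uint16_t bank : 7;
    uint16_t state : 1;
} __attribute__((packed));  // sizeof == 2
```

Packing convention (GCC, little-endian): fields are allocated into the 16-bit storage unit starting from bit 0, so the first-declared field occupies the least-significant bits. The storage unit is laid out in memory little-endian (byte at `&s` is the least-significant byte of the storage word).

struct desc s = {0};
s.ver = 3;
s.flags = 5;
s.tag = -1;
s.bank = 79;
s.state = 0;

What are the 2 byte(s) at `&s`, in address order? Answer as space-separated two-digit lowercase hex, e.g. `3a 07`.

eb 4f

ver:3 = 3 → 0x3 << 0 → word 0x0003
flags:3 = 5 → 0x5 << 3 → word 0x002b
tag:2 = -1 → 0x3 << 6 → word 0x00eb
bank:7 = 79 → 0x4f << 8 → word 0x4feb
state:1 = 0 → 0x0 << 15 → word 0x4feb
word = 0x4feb → little-endian bytes:
  [0]=0xeb  [1]=0x4f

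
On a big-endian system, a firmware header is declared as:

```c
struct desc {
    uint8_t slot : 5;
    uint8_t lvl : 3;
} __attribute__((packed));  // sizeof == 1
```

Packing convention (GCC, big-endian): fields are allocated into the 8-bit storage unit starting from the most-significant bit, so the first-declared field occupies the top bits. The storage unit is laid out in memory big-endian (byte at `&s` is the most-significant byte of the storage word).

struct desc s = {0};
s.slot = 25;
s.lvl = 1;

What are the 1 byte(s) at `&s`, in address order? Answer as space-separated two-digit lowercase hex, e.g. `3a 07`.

c9

slot:5 = 25 → 0x19 << 3 → word 0xc8
lvl:3 = 1 → 0x1 << 0 → word 0xc9
word = 0xc9 → big-endian bytes:
  [0]=0xc9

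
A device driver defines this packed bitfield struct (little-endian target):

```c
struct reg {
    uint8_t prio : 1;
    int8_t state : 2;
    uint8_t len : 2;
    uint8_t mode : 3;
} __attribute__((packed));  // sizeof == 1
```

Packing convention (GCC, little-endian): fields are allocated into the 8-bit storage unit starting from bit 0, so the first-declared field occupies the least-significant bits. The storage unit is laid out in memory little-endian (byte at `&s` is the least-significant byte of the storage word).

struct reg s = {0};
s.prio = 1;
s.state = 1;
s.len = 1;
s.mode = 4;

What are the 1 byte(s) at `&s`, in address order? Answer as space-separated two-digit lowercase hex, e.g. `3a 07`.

prio (1b) val=1 bits=0x1 at bit 0: 0x01
state (2b) val=1 bits=0x1 at bit 1: 0x03
len (2b) val=1 bits=0x1 at bit 3: 0x0b
mode (3b) val=4 bits=0x4 at bit 5: 0x8b
word = 0x8b → little-endian bytes:
  [0]=0x8b

8b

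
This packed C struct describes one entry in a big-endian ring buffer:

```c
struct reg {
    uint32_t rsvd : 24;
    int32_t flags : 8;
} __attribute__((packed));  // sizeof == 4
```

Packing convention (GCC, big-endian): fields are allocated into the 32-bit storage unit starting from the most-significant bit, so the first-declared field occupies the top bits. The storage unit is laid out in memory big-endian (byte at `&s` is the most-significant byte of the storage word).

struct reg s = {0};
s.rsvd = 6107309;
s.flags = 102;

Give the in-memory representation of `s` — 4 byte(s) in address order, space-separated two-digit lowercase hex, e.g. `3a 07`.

rsvd:24 = 6107309 → 0x5d30ad << 8 → word 0x5d30ad00
flags:8 = 102 → 0x66 << 0 → word 0x5d30ad66
word = 0x5d30ad66 → big-endian bytes:
  [0]=0x5d  [1]=0x30  [2]=0xad  [3]=0x66

5d 30 ad 66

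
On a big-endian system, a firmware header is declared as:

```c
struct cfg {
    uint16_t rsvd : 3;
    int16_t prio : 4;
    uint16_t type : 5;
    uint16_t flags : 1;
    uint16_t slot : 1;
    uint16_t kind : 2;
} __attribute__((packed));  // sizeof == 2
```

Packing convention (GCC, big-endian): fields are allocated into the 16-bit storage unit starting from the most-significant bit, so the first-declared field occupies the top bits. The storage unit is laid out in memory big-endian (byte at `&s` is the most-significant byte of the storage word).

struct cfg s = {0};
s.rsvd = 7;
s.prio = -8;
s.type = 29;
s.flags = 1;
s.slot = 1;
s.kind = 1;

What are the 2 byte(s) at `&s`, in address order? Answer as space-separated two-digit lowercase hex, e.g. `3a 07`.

rsvd (3b) val=7 bits=0x7 at bit 13: 0xe000
prio (4b) val=-8 bits=0x8 at bit 9: 0xf000
type (5b) val=29 bits=0x1d at bit 4: 0xf1d0
flags (1b) val=1 bits=0x1 at bit 3: 0xf1d8
slot (1b) val=1 bits=0x1 at bit 2: 0xf1dc
kind (2b) val=1 bits=0x1 at bit 0: 0xf1dd
word = 0xf1dd → big-endian bytes:
  [0]=0xf1  [1]=0xdd

f1 dd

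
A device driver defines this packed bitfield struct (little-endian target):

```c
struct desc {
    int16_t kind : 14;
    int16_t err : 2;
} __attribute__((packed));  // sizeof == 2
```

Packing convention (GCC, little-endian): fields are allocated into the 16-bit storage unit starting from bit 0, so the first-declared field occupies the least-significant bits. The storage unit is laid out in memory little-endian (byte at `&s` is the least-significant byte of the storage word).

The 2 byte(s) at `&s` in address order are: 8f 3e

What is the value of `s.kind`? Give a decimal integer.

[0]=0x8f [1]=0x3e (little-endian) → word 0x3e8f
kind [0+:14] = (word>>0) & 0x3fff = 16015  ←
err [14+:2] = (word>>14) & 0x3 = 0
kind signed 14b, MSB=1: 16015 - 16384 = -369

-369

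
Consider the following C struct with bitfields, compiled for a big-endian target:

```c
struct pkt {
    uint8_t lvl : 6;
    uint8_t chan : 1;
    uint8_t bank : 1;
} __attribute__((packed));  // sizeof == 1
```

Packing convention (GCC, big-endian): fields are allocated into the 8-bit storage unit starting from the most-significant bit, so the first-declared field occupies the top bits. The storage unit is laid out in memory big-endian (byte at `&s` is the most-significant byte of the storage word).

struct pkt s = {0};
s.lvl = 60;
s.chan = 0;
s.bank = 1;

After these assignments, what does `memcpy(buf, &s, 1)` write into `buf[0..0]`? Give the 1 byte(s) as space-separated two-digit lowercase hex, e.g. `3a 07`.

f1

lvl (6b) val=60 bits=0x3c at bit 2: 0xf0
chan (1b) val=0 bits=0x0 at bit 1: 0xf0
bank (1b) val=1 bits=0x1 at bit 0: 0xf1
word = 0xf1 → big-endian bytes:
  [0]=0xf1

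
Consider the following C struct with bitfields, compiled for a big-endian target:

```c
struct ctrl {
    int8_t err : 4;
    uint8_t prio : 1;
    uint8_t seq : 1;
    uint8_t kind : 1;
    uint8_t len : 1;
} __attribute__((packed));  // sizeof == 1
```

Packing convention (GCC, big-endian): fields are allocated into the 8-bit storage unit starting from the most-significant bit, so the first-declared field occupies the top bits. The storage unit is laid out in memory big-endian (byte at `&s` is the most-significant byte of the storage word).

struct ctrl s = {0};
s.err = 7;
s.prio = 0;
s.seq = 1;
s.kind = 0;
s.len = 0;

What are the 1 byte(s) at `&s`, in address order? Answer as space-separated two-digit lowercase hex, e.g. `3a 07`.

[4+:4] err=7 & 0xf = 0x7; word=0x70
[3+:1] prio=0 & 0x1 = 0x0; word=0x70
[2+:1] seq=1 & 0x1 = 0x1; word=0x74
[1+:1] kind=0 & 0x1 = 0x0; word=0x74
[0+:1] len=0 & 0x1 = 0x0; word=0x74
word = 0x74 → big-endian bytes:
  [0]=0x74

74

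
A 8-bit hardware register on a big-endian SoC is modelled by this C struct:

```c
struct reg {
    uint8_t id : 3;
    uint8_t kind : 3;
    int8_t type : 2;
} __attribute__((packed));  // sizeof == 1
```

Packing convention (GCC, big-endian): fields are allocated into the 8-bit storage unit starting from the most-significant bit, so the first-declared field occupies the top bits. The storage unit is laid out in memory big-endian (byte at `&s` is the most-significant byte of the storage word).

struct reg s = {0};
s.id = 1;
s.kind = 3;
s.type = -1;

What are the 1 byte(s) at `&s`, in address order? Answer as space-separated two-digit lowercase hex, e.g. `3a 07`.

id:3 = 1 → 0x1 << 5 → word 0x20
kind:3 = 3 → 0x3 << 2 → word 0x2c
type:2 = -1 → 0x3 << 0 → word 0x2f
word = 0x2f → big-endian bytes:
  [0]=0x2f

2f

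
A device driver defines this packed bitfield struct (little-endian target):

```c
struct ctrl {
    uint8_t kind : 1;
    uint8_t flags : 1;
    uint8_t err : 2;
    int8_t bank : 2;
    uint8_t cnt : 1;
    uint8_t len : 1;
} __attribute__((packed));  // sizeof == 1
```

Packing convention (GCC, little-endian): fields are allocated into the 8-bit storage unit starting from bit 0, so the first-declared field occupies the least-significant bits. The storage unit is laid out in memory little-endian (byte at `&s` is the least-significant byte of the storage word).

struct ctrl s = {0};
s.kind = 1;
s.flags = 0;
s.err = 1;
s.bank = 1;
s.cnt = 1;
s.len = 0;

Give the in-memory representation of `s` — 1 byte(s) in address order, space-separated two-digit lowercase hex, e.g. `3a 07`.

kind:1 = 1 → 0x1 << 0 → word 0x01
flags:1 = 0 → 0x0 << 1 → word 0x01
err:2 = 1 → 0x1 << 2 → word 0x05
bank:2 = 1 → 0x1 << 4 → word 0x15
cnt:1 = 1 → 0x1 << 6 → word 0x55
len:1 = 0 → 0x0 << 7 → word 0x55
word = 0x55 → little-endian bytes:
  [0]=0x55

55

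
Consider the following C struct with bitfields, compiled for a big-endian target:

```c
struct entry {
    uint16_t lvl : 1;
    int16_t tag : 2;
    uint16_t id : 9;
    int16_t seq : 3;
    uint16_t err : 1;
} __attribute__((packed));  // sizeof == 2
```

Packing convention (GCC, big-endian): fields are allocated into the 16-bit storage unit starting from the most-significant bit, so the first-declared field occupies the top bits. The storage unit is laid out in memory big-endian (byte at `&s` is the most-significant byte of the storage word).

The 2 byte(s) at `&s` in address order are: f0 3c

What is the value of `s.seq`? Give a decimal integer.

[0]=0xf0 [1]=0x3c (big-endian) → word 0xf03c
lvl:1 @ bit 15 → (0xf03c>>15)&0x1 = 0x1
tag:2 @ bit 13 → (0xf03c>>13)&0x3 = 0x3
id:9 @ bit 4 → (0xf03c>>4)&0x1ff = 0x103
seq:3 @ bit 1 → (0xf03c>>1)&0x7 = 0x6  ←
err:1 @ bit 0 → (0xf03c>>0)&0x1 = 0x0
seq signed 3b, MSB=1: 6 - 8 = -2

-2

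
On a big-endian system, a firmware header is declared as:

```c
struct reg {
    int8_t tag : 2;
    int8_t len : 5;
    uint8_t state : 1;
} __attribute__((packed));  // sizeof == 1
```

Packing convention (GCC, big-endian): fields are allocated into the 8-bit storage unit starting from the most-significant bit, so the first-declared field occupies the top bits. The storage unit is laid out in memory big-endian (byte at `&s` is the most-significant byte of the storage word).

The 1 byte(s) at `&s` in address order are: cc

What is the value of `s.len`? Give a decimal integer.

[0]=0xcc (big-endian) → word 0xcc
tag:2 @ bit 6 → (0xcc>>6)&0x3 = 0x3
len:5 @ bit 1 → (0xcc>>1)&0x1f = 0x6  ←
state:1 @ bit 0 → (0xcc>>0)&0x1 = 0x0
len signed 5b, MSB=0: value = 6

6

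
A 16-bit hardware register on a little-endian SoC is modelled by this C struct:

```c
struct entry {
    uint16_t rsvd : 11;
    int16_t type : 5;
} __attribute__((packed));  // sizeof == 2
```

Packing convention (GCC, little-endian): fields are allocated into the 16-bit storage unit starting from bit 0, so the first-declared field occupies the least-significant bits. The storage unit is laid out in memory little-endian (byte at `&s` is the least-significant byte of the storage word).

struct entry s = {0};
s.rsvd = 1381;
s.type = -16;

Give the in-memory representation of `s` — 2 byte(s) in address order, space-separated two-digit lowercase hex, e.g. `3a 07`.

65 85

[0+:11] rsvd=1381 & 0x7ff = 0x565; word=0x0565
[11+:5] type=-16 & 0x1f = 0x10; word=0x8565
word = 0x8565 → little-endian bytes:
  [0]=0x65  [1]=0x85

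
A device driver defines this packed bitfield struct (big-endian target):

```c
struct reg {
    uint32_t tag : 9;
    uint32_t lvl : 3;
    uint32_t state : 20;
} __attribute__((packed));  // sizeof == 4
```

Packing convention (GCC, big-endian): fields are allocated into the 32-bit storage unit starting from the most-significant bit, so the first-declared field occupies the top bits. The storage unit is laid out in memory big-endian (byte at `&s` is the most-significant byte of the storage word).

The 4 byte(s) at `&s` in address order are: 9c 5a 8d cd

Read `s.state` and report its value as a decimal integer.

691661

[0]=0x9c [1]=0x5a [2]=0x8d [3]=0xcd (big-endian) → word 0x9c5a8dcd
tag:9 @ bit 23 → (0x9c5a8dcd>>23)&0x1ff = 0x138
lvl:3 @ bit 20 → (0x9c5a8dcd>>20)&0x7 = 0x5
state:20 @ bit 0 → (0x9c5a8dcd>>0)&0xfffff = 0xa8dcd  ←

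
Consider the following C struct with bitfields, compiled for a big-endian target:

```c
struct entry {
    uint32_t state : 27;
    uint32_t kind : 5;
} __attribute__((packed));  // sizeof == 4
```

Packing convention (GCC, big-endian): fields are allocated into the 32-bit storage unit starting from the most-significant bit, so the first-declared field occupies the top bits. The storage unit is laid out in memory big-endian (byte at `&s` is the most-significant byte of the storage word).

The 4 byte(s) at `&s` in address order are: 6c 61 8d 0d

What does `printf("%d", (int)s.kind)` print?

[0]=0x6c [1]=0x61 [2]=0x8d [3]=0x0d (big-endian) → word 0x6c618d0d
state [5+:27] = (word>>5) & 0x7ffffff = 56822888
kind [0+:5] = (word>>0) & 0x1f = 13  ←

13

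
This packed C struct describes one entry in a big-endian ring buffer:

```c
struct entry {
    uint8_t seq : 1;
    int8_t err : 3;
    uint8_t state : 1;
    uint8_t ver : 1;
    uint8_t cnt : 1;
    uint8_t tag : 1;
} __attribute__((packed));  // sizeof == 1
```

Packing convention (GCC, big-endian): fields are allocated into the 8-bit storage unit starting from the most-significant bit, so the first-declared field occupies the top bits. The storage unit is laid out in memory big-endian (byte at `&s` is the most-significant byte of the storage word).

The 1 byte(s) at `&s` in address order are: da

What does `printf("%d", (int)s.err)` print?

-3

[0]=0xda (big-endian) → word 0xda
seq [7+:1] = (word>>7) & 0x1 = 1
err [4+:3] = (word>>4) & 0x7 = 5  ←
state [3+:1] = (word>>3) & 0x1 = 1
ver [2+:1] = (word>>2) & 0x1 = 0
cnt [1+:1] = (word>>1) & 0x1 = 1
tag [0+:1] = (word>>0) & 0x1 = 0
err signed 3b, MSB=1: 5 - 8 = -3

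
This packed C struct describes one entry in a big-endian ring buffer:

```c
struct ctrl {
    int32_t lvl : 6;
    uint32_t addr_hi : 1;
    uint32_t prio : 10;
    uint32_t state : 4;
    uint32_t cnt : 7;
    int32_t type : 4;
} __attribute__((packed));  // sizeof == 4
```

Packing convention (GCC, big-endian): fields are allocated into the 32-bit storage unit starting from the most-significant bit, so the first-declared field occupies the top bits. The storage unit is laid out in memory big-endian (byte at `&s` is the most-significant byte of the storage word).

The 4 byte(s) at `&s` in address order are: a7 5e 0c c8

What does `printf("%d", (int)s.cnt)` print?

76

[0]=0xa7 [1]=0x5e [2]=0x0c [3]=0xc8 (big-endian) → word 0xa75e0cc8
lvl:6 @ bit 26 → (0xa75e0cc8>>26)&0x3f = 0x29
addr_hi:1 @ bit 25 → (0xa75e0cc8>>25)&0x1 = 0x1
prio:10 @ bit 15 → (0xa75e0cc8>>15)&0x3ff = 0x2bc
state:4 @ bit 11 → (0xa75e0cc8>>11)&0xf = 0x1
cnt:7 @ bit 4 → (0xa75e0cc8>>4)&0x7f = 0x4c  ←
type:4 @ bit 0 → (0xa75e0cc8>>0)&0xf = 0x8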